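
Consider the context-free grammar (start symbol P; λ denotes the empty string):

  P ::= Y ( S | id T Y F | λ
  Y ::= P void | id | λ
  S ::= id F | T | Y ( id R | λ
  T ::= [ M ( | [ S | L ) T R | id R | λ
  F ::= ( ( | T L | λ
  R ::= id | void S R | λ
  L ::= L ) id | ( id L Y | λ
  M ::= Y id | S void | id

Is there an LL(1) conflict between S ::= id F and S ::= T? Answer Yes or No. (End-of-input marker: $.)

FIRST(id F) = { id } and FIRST(T) = { (, ), [, id, λ }.
Both contain id, so the two alternatives are not disjoint — LL(1) conflict.

Yes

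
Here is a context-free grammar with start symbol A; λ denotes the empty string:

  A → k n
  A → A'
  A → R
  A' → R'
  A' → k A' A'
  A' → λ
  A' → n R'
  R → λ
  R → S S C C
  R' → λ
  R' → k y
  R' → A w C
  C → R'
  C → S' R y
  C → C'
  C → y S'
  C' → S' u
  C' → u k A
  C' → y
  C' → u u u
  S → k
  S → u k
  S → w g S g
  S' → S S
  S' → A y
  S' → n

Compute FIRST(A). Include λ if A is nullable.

{ k, n, u, w, λ }

A → k n contributes {k}.
From A → A': add FIRST(A') = { k, n, u, w, λ } (including λ since A' is nullable).
From A → R: add FIRST(R) = { k, u, w, λ } (including λ since R is nullable).
Union: FIRST(A) = { k, n, u, w, λ }.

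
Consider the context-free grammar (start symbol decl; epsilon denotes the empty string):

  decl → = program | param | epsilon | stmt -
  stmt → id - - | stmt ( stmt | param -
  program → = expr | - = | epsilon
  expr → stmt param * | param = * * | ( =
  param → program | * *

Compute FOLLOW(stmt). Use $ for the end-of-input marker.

In decl → stmt -: add FIRST(-) = { - }.
In stmt → stmt ( stmt: add FIRST(( stmt) = { ( }.
In stmt → stmt ( stmt: stmt is at the end, add FOLLOW(stmt) = { (, *, -, = }.
In expr → stmt param *: add FIRST(param *) = { *, -, = }.
Union: FOLLOW(stmt) = { (, *, -, = }.

{ (, *, -, = }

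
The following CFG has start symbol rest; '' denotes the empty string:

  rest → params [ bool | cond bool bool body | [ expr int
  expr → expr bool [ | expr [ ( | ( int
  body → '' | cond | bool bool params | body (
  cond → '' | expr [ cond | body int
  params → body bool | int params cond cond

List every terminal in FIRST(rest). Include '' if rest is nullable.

{ (, [, bool, int }

From rest → params [ bool: add FIRST(params) = { (, bool, int }.
From rest → cond bool bool body: cond nullable, take FIRST(cond) ∪ {bool} = { (, bool, int }.
rest → [ expr int contributes {[}.
Union: FIRST(rest) = { (, [, bool, int }.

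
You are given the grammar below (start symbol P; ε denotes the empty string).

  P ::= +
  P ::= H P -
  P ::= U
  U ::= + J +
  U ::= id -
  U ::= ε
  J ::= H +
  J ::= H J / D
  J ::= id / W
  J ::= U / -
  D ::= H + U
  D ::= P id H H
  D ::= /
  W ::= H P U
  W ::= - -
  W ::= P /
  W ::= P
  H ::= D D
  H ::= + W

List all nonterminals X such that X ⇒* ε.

Directly nullable (have an ε-production): U.
P ::= U with every symbol nullable, so P is nullable.
W ::= P with every symbol nullable, so W is nullable.
No other nonterminal has a production whose RHS symbols are all nullable.

{ P, U, W }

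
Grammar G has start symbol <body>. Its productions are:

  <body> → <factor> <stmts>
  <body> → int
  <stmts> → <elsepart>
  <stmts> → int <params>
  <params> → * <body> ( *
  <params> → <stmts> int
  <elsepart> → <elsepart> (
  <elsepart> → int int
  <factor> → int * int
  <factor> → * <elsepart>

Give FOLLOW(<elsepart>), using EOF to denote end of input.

In <stmts> → <elsepart>: <elsepart> is at the end, add FOLLOW(<stmts>) = { EOF, (, int }.
In <elsepart> → <elsepart> (: add FIRST(() = { ( }.
In <factor> → * <elsepart>: <elsepart> is at the end, add FOLLOW(<factor>) = { int }.
Union: FOLLOW(<elsepart>) = { EOF, (, int }.

{ EOF, (, int }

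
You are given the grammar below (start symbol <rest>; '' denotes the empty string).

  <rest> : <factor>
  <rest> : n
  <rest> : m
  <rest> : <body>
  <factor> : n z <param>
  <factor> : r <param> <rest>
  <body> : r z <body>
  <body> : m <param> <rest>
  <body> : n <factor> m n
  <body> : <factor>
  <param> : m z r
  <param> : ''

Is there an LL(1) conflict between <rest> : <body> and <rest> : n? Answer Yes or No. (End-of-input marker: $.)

Yes

FIRST(<body>) = { m, n, r } and FIRST(n) = { n }.
Both contain n, so the two alternatives are not disjoint — LL(1) conflict.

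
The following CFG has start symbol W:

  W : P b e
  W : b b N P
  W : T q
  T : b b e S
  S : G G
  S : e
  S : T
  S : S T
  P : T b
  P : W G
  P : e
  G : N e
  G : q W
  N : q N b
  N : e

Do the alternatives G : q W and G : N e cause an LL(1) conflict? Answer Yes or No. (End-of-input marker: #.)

Yes

FIRST(q W) = { q } and FIRST(N e) = { e, q }.
Both contain q, so the two alternatives are not disjoint — LL(1) conflict.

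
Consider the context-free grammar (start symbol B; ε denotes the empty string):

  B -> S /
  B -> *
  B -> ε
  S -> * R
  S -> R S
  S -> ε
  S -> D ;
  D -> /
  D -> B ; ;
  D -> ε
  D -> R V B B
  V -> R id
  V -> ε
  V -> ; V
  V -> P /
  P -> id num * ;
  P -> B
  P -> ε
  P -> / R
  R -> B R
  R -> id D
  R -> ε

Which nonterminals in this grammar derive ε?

Directly nullable (have an ε-production): B, S, D, V, P, R.

{ B, D, P, R, S, V }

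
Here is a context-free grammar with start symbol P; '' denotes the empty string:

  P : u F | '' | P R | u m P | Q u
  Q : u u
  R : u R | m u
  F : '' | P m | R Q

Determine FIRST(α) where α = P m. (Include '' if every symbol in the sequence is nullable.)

Add FIRST(P)\{''} = { m, u }; P is nullable, continue.
m is a terminal; add {m} and stop.

{ m, u }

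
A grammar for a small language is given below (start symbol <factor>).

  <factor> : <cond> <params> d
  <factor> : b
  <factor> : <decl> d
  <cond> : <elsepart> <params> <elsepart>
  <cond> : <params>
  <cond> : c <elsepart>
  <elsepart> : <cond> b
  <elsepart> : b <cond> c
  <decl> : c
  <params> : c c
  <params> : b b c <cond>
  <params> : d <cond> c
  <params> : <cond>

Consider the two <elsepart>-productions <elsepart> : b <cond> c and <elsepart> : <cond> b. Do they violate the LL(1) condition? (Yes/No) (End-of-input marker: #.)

FIRST(b <cond> c) = { b } and FIRST(<cond> b) = { b, c, d }.
Both contain b, so the two alternatives are not disjoint — LL(1) conflict.

Yes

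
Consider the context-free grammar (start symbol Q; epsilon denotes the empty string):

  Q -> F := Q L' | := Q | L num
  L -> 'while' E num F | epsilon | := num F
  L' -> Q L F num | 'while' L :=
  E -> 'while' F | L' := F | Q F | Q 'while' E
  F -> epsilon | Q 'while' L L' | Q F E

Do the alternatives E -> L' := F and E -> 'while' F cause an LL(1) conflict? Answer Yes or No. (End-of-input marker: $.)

Yes

FIRST(L' := F) = { 'while', :=, num } and FIRST('while' F) = { 'while' }.
Both contain 'while', so the two alternatives are not disjoint — LL(1) conflict.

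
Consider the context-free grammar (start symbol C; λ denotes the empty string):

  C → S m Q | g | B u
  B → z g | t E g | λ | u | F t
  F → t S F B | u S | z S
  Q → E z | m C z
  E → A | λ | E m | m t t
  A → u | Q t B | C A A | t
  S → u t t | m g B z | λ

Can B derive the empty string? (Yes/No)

B has an λ-production, so B ⇒ λ.

Yes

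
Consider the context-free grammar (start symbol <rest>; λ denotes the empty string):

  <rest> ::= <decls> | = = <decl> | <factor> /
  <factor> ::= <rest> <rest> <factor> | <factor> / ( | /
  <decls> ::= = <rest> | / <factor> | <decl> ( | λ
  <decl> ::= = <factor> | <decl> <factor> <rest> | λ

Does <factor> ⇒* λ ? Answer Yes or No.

Nullable nonterminals: <decl>, <decls>, <rest>.
No production of <factor> has an RHS whose symbols are all nullable, so <factor> is not nullable.

No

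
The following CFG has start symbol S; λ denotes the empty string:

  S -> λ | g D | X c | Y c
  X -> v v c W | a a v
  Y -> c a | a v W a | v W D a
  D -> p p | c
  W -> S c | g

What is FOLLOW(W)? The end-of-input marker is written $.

{ a, c, p }

In X -> v v c W: W is at the end, add FOLLOW(X) = { c }.
In Y -> a v W a: add FIRST(a) = { a }.
In Y -> v W D a: add FIRST(D a) = { c, p }.
Union: FOLLOW(W) = { a, c, p }.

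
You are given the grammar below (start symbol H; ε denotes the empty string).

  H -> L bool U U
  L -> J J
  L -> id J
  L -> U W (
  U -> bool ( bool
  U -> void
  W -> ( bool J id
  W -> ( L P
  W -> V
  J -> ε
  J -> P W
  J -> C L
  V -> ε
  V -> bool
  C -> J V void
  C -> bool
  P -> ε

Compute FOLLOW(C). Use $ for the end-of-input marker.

{ (, bool, id, void }

In J -> C L: add FIRST(L)\{ε} = { (, bool, id, void }.
  Since L is nullable, also add FOLLOW(J) = { (, bool, id, void }.
Union: FOLLOW(C) = { (, bool, id, void }.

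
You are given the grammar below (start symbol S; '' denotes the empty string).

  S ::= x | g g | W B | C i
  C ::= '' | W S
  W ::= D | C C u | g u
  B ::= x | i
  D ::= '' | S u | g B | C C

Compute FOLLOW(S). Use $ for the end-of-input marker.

{ $, g, i, u, x }

S is the start symbol, so $ ∈ FOLLOW(S).
In C ::= W S: S is at the end, add FOLLOW(C) = { g, i, u, x }.
In D ::= S u: add FIRST(u) = { u }.
Union: FOLLOW(S) = { $, g, i, u, x }.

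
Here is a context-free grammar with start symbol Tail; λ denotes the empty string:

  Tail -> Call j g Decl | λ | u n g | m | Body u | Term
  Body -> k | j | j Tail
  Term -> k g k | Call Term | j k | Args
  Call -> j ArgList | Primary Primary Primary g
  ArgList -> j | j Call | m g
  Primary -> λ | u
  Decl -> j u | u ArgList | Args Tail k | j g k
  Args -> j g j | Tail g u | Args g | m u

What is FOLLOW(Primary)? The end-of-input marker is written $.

In Call -> Primary Primary Primary g: add FIRST(Primary Primary g) = { g, u }.
In Call -> Primary Primary Primary g: add FIRST(Primary g) = { g, u }.
In Call -> Primary Primary Primary g: add FIRST(g) = { g }.
Union: FOLLOW(Primary) = { g, u }.

{ g, u }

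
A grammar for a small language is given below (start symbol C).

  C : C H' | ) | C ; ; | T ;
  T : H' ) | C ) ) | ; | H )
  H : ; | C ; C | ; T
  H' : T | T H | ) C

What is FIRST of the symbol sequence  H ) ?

{ ), ; }

Add FIRST(H) = { ), ; }; H is not nullable, stop.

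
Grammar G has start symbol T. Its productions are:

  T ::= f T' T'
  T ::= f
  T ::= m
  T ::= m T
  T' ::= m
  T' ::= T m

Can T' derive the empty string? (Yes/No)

No

No nonterminal in this grammar is nullable.
No production of T' has an RHS whose symbols are all nullable, so T' is not nullable.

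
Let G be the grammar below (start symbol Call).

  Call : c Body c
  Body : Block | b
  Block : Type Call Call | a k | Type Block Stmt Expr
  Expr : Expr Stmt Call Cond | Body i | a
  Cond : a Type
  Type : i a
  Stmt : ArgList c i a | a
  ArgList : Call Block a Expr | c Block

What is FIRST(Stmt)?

{ a, c }

From Stmt : ArgList c i a: add FIRST(ArgList) = { c }.
Stmt : a contributes {a}.
Union: FIRST(Stmt) = { a, c }.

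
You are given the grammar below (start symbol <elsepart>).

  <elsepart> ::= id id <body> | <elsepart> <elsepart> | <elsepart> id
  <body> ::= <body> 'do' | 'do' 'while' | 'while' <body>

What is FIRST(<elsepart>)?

{ id }

<elsepart> ::= id id <body> contributes {id}.
From <elsepart> ::= <elsepart> <elsepart>: add FIRST(<elsepart>) = { id }.
From <elsepart> ::= <elsepart> id: add FIRST(<elsepart>) = { id }.
Union: FIRST(<elsepart>) = { id }.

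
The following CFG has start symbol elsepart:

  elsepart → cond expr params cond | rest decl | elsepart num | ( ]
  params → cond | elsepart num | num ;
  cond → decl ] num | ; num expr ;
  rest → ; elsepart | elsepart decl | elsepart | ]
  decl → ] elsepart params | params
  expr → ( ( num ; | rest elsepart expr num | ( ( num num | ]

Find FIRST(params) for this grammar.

From params → cond: add FIRST(cond) = { (, ;, ], num }.
From params → elsepart num: add FIRST(elsepart) = { (, ;, ], num }.
params → num ; contributes {num}.
Union: FIRST(params) = { (, ;, ], num }.

{ (, ;, ], num }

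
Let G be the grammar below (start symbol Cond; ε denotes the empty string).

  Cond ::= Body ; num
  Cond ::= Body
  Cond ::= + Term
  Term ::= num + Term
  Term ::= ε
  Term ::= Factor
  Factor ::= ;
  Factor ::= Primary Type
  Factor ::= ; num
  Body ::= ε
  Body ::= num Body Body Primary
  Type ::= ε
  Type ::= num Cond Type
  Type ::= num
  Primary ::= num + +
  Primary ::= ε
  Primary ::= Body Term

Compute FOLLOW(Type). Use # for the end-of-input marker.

{ #, ;, num }

In Factor ::= Primary Type: Type is at the end, add FOLLOW(Factor) = { #, ;, num }.
In Type ::= num Cond Type: Type is at the end, add FOLLOW(Type) = { #, ;, num }.
Union: FOLLOW(Type) = { #, ;, num }.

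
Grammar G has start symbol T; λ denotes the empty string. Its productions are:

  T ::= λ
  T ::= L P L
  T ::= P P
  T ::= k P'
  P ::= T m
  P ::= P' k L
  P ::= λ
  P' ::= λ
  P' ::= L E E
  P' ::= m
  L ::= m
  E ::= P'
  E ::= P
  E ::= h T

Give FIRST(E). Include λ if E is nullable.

From E ::= P': add FIRST(P') = { m, λ } (including λ since P' is nullable).
From E ::= P: add FIRST(P) = { k, m, λ } (including λ since P is nullable).
E ::= h T contributes {h}.
Union: FIRST(E) = { h, k, m, λ }.

{ h, k, m, λ }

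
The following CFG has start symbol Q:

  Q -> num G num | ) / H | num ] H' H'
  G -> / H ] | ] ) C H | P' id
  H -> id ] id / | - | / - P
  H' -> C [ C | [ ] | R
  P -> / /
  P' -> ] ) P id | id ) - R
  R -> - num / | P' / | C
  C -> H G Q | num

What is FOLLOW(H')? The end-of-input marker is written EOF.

{ EOF, -, /, [, ], id, num }

In Q -> num ] H' H': add FIRST(H') = { -, /, [, ], id, num }.
In Q -> num ] H' H': H' is at the end, add FOLLOW(Q) = { EOF, -, /, [, ], id, num }.
Union: FOLLOW(H') = { EOF, -, /, [, ], id, num }.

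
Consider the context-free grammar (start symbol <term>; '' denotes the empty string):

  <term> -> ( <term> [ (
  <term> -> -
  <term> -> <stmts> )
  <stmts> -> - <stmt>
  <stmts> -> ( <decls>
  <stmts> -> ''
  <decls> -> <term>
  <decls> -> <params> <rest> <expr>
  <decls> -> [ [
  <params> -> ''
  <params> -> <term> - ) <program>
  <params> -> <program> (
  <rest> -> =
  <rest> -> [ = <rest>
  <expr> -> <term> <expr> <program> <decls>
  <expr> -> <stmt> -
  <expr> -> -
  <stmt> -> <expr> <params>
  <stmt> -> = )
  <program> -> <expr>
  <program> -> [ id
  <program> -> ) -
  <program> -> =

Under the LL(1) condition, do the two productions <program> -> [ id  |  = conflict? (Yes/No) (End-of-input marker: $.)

FIRST([ id) = { [ } and FIRST(=) = { = }.
The FIRST sets are disjoint and neither alternative is nullable — no conflict.

No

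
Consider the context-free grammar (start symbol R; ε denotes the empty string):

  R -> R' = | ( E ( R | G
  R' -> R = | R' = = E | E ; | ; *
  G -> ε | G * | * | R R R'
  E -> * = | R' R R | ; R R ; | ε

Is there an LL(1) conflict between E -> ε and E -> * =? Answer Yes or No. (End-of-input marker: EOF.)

Yes

FIRST(ε) = { ε } and FIRST(* =) = { * }.
The first alternative is nullable and FOLLOW(E) = { EOF, (, *, ;, = } shares * with FIRST of the second — conflict.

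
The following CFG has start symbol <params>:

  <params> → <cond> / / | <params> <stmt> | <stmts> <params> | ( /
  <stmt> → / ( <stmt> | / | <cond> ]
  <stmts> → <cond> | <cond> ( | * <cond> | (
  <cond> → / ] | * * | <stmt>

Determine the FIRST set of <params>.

From <params> → <cond> / /: add FIRST(<cond>) = { *, / }.
From <params> → <params> <stmt>: add FIRST(<params>) = { (, *, / }.
From <params> → <stmts> <params>: add FIRST(<stmts>) = { (, *, / }.
<params> → ( / contributes {(}.
Union: FIRST(<params>) = { (, *, / }.

{ (, *, / }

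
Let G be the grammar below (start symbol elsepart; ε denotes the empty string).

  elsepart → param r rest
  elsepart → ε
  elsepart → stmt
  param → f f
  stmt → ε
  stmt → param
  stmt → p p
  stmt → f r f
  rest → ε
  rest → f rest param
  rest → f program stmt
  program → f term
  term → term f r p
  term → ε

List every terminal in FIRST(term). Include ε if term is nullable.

{ f, ε }

From term → term f r p: term nullable, take FIRST(term) ∪ {f} = { f }.
term → ε contributes ε.
Union: FIRST(term) = { f, ε }.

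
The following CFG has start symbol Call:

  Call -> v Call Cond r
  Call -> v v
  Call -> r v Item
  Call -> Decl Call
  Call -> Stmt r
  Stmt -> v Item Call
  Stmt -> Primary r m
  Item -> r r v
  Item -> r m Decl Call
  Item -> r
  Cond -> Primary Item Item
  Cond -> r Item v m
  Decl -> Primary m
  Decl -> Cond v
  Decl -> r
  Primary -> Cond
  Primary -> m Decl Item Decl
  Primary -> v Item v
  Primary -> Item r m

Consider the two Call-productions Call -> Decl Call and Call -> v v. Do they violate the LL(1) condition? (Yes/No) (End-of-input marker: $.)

Yes

FIRST(Decl Call) = { m, r, v } and FIRST(v v) = { v }.
Both contain v, so the two alternatives are not disjoint — LL(1) conflict.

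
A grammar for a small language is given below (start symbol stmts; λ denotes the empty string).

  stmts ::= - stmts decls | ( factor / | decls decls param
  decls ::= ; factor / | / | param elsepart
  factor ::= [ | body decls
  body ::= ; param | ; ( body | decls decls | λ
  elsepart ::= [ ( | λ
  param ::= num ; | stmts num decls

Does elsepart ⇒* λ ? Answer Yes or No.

Yes

elsepart has an λ-production, so elsepart ⇒ λ.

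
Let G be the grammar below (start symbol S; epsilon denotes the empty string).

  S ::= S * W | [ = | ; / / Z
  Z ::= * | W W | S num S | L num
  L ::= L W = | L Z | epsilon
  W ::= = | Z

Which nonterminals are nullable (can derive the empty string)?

Directly nullable (have an epsilon-production): L.
No other nonterminal has a production whose RHS symbols are all nullable.

{ L }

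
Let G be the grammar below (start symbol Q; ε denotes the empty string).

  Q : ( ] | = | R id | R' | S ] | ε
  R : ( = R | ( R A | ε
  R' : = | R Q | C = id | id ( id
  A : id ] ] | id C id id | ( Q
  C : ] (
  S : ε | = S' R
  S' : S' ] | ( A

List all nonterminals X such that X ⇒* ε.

Directly nullable (have an ε-production): Q, R, S.
R' : R Q with every symbol nullable, so R' is nullable.
No other nonterminal has a production whose RHS symbols are all nullable.

{ Q, R, R', S }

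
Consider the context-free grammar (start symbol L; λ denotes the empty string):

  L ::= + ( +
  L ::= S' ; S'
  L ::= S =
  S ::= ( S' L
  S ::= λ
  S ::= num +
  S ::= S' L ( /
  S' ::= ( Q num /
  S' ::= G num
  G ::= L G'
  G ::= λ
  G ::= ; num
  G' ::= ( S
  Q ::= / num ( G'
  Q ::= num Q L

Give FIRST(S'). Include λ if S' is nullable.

{ (, +, ;, =, num }

S' ::= ( Q num / contributes {(}.
From S' ::= G num: G nullable, take FIRST(G) ∪ {num} = { (, +, ;, =, num }.
Union: FIRST(S') = { (, +, ;, =, num }.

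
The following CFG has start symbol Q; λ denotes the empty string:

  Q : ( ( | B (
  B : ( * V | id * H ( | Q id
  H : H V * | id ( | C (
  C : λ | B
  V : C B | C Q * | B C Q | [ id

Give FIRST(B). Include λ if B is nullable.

{ (, id }

B : ( * V contributes {(}.
B : id * H ( contributes {id}.
From B : Q id: add FIRST(Q) = { (, id }.
Union: FIRST(B) = { (, id }.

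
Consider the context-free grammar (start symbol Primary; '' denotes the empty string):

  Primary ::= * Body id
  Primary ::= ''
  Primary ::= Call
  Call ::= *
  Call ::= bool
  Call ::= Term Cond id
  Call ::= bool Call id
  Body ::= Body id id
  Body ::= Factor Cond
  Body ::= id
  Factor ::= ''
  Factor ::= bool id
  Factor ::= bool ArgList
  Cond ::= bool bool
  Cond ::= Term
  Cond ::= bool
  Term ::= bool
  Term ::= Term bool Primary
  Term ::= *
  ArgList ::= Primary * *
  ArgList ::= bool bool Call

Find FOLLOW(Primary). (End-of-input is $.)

{ $, *, bool, id }

Primary is the start symbol, so $ ∈ FOLLOW(Primary).
In Term ::= Term bool Primary: Primary is at the end, add FOLLOW(Term) = { *, bool, id }.
In ArgList ::= Primary * *: add FIRST(* *) = { * }.
Union: FOLLOW(Primary) = { $, *, bool, id }.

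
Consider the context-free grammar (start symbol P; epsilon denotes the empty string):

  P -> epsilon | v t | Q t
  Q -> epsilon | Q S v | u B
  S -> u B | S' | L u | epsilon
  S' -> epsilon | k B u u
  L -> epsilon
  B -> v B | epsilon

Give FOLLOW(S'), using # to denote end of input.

In S -> S': S' is at the end, add FOLLOW(S) = { v }.
Union: FOLLOW(S') = { v }.

{ v }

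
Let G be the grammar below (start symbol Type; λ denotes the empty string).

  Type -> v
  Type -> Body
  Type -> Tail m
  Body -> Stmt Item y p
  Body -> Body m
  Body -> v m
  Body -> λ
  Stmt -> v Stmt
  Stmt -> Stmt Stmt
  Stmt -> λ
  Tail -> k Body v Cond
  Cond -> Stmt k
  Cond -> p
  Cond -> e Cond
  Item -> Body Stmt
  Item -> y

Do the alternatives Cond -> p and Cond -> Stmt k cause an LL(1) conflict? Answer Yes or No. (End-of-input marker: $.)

FIRST(p) = { p } and FIRST(Stmt k) = { k, v }.
The FIRST sets are disjoint and neither alternative is nullable — no conflict.

No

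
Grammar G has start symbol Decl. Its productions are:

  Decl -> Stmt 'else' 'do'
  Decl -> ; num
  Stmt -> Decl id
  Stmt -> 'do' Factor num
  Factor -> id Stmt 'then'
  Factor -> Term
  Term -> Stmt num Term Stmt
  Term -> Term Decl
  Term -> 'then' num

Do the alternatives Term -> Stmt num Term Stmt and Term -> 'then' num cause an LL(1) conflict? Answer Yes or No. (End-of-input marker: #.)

No

FIRST(Stmt num Term Stmt) = { 'do', ; } and FIRST('then' num) = { 'then' }.
The FIRST sets are disjoint and neither alternative is nullable — no conflict.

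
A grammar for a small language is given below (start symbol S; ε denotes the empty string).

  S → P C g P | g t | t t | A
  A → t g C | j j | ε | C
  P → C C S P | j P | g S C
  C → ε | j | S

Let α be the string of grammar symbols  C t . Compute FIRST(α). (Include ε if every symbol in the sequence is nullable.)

{ g, j, t }

Add FIRST(C)\{ε} = { g, j, t }; C is nullable, continue.
t is a terminal; add {t} and stop.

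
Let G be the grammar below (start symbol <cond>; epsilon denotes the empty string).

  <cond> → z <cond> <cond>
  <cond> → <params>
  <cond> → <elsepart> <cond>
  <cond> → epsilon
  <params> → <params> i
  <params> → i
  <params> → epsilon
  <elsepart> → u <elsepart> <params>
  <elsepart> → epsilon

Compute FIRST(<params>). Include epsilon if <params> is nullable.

{ i, epsilon }

From <params> → <params> i: <params> nullable, take FIRST(<params>) ∪ {i} = { i }.
<params> → i contributes {i}.
<params> → epsilon contributes epsilon.
Union: FIRST(<params>) = { i, epsilon }.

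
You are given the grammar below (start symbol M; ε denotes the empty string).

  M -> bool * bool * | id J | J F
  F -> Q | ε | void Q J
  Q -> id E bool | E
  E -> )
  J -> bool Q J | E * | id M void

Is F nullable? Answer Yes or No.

Yes

F has an ε-production, so F ⇒ ε.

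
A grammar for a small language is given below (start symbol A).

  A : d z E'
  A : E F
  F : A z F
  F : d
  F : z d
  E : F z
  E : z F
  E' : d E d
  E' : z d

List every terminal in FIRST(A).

{ d, z }

A : d z E' contributes {d}.
From A : E F: add FIRST(E) = { d, z }.
Union: FIRST(A) = { d, z }.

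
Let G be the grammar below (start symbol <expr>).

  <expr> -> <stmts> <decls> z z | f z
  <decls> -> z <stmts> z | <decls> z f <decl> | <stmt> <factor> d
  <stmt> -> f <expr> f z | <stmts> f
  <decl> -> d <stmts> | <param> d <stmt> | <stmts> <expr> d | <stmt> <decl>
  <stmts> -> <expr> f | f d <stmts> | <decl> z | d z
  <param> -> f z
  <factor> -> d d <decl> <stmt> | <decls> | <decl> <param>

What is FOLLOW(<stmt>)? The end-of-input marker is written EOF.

{ d, f, z }

In <decls> -> <stmt> <factor> d: add FIRST(<factor> d) = { d, f, z }.
In <decl> -> <param> d <stmt>: <stmt> is at the end, add FOLLOW(<decl>) = { d, f, z }.
In <decl> -> <stmt> <decl>: add FIRST(<decl>) = { d, f }.
In <factor> -> d d <decl> <stmt>: <stmt> is at the end, add FOLLOW(<factor>) = { d }.
Union: FOLLOW(<stmt>) = { d, f, z }.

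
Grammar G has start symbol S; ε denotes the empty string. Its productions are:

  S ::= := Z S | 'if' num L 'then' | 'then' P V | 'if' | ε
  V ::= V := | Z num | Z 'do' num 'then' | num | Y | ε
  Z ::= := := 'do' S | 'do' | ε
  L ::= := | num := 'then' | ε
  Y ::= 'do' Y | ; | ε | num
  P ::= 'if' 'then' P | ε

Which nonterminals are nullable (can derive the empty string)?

{ L, P, S, V, Y, Z }

Directly nullable (have an ε-production): S, V, Z, L, Y, P.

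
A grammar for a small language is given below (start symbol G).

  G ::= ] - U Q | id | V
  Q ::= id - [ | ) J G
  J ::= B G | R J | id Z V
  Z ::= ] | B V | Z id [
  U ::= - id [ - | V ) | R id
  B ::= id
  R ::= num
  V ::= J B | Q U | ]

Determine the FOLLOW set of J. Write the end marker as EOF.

{ ), ], id, num }

In Q ::= ) J G: add FIRST(G) = { ), ], id, num }.
In J ::= R J: J is at the end, add FOLLOW(J) = { ), ], id, num }.
In V ::= J B: add FIRST(B) = { id }.
Union: FOLLOW(J) = { ), ], id, num }.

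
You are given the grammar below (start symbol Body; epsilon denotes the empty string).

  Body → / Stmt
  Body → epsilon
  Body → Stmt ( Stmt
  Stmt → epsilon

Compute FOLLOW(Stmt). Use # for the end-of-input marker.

{ #, ( }

In Body → / Stmt: Stmt is at the end, add FOLLOW(Body) = { # }.
In Body → Stmt ( Stmt: add FIRST(( Stmt) = { ( }.
In Body → Stmt ( Stmt: Stmt is at the end, add FOLLOW(Body) = { # }.
Union: FOLLOW(Stmt) = { #, ( }.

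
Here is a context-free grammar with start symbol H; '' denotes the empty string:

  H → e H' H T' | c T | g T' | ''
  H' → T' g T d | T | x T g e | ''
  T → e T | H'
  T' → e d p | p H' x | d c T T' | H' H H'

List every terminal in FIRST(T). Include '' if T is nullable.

{ c, d, e, g, p, x, '' }

T → e T contributes {e}.
From T → H': add FIRST(H') = { c, d, e, g, p, x, '' } (including '' since H' is nullable).
Union: FIRST(T) = { c, d, e, g, p, x, '' }.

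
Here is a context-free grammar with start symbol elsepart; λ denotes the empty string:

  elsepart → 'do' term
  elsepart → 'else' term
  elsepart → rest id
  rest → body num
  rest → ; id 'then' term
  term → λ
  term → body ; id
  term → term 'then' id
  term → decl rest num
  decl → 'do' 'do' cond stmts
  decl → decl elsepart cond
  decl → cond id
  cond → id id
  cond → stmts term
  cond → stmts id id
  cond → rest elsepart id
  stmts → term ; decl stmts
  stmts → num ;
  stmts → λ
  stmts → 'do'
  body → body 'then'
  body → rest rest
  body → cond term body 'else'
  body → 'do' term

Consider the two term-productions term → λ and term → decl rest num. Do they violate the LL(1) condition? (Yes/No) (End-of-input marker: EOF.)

FIRST(λ) = { λ } and FIRST(decl rest num) = { 'do', 'then', ;, id, num }.
The first alternative is nullable and FOLLOW(term) = { EOF, 'do', 'else', 'then', ;, id, num } shares 'do' with FIRST of the second — conflict.

Yes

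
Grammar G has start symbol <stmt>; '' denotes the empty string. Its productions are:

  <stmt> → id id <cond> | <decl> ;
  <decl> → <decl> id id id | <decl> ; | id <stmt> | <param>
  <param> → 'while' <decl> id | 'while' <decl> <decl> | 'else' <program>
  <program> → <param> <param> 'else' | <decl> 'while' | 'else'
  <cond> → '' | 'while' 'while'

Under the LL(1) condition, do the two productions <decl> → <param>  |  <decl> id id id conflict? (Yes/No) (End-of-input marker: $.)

FIRST(<param>) = { 'else', 'while' } and FIRST(<decl> id id id) = { 'else', 'while', id }.
Both contain 'else', so the two alternatives are not disjoint — LL(1) conflict.

Yes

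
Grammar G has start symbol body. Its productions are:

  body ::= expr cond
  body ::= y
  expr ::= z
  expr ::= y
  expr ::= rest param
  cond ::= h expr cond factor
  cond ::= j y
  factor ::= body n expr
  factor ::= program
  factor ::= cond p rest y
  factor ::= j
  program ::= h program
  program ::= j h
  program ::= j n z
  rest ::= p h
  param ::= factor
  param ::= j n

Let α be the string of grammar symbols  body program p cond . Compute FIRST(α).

Add FIRST(body) = { p, y, z }; body is not nullable, stop.

{ p, y, z }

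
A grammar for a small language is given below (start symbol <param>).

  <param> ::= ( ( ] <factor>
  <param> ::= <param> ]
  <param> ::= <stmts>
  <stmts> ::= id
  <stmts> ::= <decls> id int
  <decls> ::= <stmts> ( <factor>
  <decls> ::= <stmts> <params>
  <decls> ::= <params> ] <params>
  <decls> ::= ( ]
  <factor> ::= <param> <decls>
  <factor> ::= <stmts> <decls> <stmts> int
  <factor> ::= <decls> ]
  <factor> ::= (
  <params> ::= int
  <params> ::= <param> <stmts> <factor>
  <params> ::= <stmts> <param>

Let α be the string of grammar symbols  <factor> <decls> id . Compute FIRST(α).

Add FIRST(<factor>) = { (, id, int }; <factor> is not nullable, stop.

{ (, id, int }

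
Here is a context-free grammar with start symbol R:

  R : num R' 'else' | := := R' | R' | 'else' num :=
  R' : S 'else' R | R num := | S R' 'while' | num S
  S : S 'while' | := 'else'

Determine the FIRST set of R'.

{ 'else', :=, num }

From R' : S 'else' R: add FIRST(S) = { := }.
From R' : R num :=: add FIRST(R) = { 'else', :=, num }.
From R' : S R' 'while': add FIRST(S) = { := }.
R' : num S contributes {num}.
Union: FIRST(R') = { 'else', :=, num }.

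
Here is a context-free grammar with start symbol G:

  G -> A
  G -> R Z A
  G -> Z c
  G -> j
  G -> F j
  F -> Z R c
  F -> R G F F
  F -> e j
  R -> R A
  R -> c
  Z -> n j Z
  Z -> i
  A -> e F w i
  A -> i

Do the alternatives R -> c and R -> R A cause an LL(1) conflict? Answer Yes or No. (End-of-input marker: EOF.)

FIRST(c) = { c } and FIRST(R A) = { c }.
Both contain c, so the two alternatives are not disjoint — LL(1) conflict.

Yes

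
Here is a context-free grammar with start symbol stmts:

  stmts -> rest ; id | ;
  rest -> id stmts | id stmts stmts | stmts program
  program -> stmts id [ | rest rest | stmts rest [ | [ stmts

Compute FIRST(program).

From program -> stmts id [: add FIRST(stmts) = { ;, id }.
From program -> rest rest: add FIRST(rest) = { ;, id }.
From program -> stmts rest [: add FIRST(stmts) = { ;, id }.
program -> [ stmts contributes {[}.
Union: FIRST(program) = { ;, [, id }.

{ ;, [, id }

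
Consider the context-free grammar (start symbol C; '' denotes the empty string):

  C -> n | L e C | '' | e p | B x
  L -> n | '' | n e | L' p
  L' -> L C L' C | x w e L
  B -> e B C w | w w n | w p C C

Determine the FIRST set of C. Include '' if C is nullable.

C -> n contributes {n}.
From C -> L e C: L nullable, take FIRST(L) ∪ {e} = { e, n, w, x }.
C -> '' contributes ''.
C -> e p contributes {e}.
From C -> B x: add FIRST(B) = { e, w }.
Union: FIRST(C) = { e, n, w, x, '' }.

{ e, n, w, x, '' }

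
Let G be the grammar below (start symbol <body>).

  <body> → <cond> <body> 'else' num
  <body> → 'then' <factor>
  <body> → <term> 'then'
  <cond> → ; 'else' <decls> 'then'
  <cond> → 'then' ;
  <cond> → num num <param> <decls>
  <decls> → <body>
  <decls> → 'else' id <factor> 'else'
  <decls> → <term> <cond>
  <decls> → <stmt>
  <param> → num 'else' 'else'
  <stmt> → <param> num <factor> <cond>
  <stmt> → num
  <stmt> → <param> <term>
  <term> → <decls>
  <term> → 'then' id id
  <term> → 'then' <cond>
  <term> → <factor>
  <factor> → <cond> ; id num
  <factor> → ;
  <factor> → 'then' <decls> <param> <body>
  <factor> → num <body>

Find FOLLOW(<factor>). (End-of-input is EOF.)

In <body> → 'then' <factor>: <factor> is at the end, add FOLLOW(<body>) = { EOF, 'else', 'then', ;, num }.
In <decls> → 'else' id <factor> 'else': add FIRST('else') = { 'else' }.
In <stmt> → <param> num <factor> <cond>: add FIRST(<cond>) = { 'then', ;, num }.
In <term> → <factor>: <factor> is at the end, add FOLLOW(<term>) = { 'else', 'then', ;, num }.
Union: FOLLOW(<factor>) = { EOF, 'else', 'then', ;, num }.

{ EOF, 'else', 'then', ;, num }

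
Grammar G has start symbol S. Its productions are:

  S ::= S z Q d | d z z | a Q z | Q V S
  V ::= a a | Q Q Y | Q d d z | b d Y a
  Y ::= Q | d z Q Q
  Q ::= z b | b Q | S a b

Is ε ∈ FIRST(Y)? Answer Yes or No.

No nonterminal in this grammar is nullable.
No production of Y has an RHS whose symbols are all nullable, so Y is not nullable.

No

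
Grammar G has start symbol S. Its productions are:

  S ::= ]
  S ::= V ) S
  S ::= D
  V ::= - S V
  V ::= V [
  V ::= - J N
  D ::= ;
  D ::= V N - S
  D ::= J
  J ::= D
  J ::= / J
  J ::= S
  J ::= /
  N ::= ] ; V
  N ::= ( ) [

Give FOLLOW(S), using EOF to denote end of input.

{ EOF, (, -, ] }

S is the start symbol, so EOF ∈ FOLLOW(S).
In S ::= V ) S: S is at the end, add FOLLOW(S) = { EOF, (, -, ] }.
In V ::= - S V: add FIRST(V) = { - }.
In D ::= V N - S: S is at the end, add FOLLOW(D) = { EOF, (, -, ] }.
In J ::= S: S is at the end, add FOLLOW(J) = { EOF, (, -, ] }.
Union: FOLLOW(S) = { EOF, (, -, ] }.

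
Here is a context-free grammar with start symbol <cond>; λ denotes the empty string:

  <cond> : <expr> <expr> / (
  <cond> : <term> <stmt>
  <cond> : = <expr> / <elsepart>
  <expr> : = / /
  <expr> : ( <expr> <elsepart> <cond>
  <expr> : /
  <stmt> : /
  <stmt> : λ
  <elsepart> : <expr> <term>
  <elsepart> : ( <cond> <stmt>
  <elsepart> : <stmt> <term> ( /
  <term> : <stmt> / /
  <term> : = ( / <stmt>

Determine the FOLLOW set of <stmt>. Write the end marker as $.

{ $, (, /, = }

In <cond> : <term> <stmt>: <stmt> is at the end, add FOLLOW(<cond>) = { $, (, /, = }.
In <elsepart> : ( <cond> <stmt>: <stmt> is at the end, add FOLLOW(<elsepart>) = { $, (, /, = }.
In <elsepart> : <stmt> <term> ( /: add FIRST(<term> ( /) = { /, = }.
In <term> : <stmt> / /: add FIRST(/ /) = { / }.
In <term> : = ( / <stmt>: <stmt> is at the end, add FOLLOW(<term>) = { $, (, /, = }.
Union: FOLLOW(<stmt>) = { $, (, /, = }.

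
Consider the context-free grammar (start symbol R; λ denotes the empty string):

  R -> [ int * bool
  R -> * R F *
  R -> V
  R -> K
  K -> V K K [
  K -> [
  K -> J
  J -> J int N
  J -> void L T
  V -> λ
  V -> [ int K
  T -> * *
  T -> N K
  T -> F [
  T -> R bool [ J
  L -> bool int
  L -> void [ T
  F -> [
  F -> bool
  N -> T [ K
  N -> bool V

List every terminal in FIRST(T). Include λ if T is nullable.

T -> * * contributes {*}.
From T -> N K: add FIRST(N) = { *, [, bool, void }.
From T -> F [: add FIRST(F) = { [, bool }.
From T -> R bool [ J: R nullable, take FIRST(R) ∪ {bool} = { *, [, bool, void }.
Union: FIRST(T) = { *, [, bool, void }.

{ *, [, bool, void }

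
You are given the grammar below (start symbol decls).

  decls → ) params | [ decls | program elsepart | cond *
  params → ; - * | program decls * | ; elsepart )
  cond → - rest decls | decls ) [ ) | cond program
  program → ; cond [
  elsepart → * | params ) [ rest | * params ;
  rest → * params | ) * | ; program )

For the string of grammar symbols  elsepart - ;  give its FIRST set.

Add FIRST(elsepart) = { *, ; }; elsepart is not nullable, stop.

{ *, ; }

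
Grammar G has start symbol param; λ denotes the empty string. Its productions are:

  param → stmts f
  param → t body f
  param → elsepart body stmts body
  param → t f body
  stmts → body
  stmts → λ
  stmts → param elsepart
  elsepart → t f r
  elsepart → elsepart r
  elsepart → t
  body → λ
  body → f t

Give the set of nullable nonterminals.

Directly nullable (have an λ-production): stmts, body.
No other nonterminal has a production whose RHS symbols are all nullable.

{ body, stmts }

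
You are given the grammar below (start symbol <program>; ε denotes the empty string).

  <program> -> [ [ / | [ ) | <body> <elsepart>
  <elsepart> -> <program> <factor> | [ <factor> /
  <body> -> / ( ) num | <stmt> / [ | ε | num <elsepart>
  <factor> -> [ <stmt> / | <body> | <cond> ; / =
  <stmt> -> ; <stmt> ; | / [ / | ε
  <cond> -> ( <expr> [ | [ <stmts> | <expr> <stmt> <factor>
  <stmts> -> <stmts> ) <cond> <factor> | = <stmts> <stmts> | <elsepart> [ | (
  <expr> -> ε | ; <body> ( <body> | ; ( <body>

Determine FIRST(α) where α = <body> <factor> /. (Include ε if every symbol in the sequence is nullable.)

{ (, /, ;, [, num }

Add FIRST(<body>)\{ε} = { /, ;, num }; <body> is nullable, continue.
Add FIRST(<factor>)\{ε} = { (, /, ;, [, num }; <factor> is nullable, continue.
/ is a terminal; add {/} and stop.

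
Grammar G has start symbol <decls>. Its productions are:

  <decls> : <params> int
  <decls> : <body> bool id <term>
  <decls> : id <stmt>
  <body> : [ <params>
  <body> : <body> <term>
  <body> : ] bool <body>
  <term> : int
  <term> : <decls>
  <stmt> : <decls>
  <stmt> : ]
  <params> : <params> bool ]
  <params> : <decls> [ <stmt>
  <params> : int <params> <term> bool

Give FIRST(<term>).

<term> : int contributes {int}.
From <term> : <decls>: add FIRST(<decls>) = { [, ], id, int }.
Union: FIRST(<term>) = { [, ], id, int }.

{ [, ], id, int }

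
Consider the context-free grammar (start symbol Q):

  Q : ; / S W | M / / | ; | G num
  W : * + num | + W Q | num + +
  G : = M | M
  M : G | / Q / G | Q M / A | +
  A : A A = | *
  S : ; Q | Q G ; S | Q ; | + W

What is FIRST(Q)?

{ +, /, ;, = }

Q : ; / S W contributes {;}.
From Q : M / /: add FIRST(M) = { +, /, ;, = }.
Q : ; contributes {;}.
From Q : G num: add FIRST(G) = { +, /, ;, = }.
Union: FIRST(Q) = { +, /, ;, = }.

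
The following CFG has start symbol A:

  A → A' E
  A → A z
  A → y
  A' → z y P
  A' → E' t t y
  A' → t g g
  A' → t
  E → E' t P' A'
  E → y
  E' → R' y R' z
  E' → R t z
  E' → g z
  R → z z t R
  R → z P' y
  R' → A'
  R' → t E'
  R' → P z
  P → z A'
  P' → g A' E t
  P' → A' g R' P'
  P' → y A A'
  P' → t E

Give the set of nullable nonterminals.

{ } (none)

No nonterminal has an empty production or an RHS whose symbols are all nullable.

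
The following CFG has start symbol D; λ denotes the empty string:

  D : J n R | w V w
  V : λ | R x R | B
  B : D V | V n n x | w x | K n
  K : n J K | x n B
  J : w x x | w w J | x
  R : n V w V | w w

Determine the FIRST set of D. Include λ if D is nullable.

From D : J n R: add FIRST(J) = { w, x }.
D : w V w contributes {w}.
Union: FIRST(D) = { w, x }.

{ w, x }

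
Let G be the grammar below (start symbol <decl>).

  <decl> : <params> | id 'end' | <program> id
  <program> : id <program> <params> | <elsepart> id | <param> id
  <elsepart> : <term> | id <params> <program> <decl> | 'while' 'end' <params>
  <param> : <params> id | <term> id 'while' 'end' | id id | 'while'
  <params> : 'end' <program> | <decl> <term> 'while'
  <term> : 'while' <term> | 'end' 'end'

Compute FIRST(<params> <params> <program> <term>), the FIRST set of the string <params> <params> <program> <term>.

Add FIRST(<params>) = { 'end', 'while', id }; <params> is not nullable, stop.

{ 'end', 'while', id }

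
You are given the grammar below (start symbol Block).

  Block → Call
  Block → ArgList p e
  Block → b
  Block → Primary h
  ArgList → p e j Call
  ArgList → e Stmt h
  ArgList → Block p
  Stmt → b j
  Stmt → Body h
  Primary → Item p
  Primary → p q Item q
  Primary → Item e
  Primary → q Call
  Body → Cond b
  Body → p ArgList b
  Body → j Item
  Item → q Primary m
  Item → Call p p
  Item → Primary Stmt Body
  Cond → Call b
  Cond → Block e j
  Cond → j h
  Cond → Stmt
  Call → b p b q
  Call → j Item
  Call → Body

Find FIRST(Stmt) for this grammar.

Stmt → b j contributes {b}.
From Stmt → Body h: add FIRST(Body) = { b, e, j, p, q }.
Union: FIRST(Stmt) = { b, e, j, p, q }.

{ b, e, j, p, q }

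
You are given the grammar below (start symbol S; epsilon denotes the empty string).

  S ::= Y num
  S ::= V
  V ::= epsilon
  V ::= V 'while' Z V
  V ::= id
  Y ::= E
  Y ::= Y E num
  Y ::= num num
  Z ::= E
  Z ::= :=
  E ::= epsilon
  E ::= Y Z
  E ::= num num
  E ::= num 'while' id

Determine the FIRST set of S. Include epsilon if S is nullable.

From S ::= Y num: Y nullable, take FIRST(Y) ∪ {num} = { :=, num }.
From S ::= V: add FIRST(V) = { 'while', id, epsilon } (including epsilon since V is nullable).
Union: FIRST(S) = { 'while', :=, id, num, epsilon }.

{ 'while', :=, id, num, epsilon }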